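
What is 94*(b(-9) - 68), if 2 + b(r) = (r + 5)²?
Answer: -5076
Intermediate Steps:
b(r) = -2 + (5 + r)² (b(r) = -2 + (r + 5)² = -2 + (5 + r)²)
94*(b(-9) - 68) = 94*((-2 + (5 - 9)²) - 68) = 94*((-2 + (-4)²) - 68) = 94*((-2 + 16) - 68) = 94*(14 - 68) = 94*(-54) = -5076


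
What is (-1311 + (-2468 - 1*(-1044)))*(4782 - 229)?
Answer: -12452455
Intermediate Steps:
(-1311 + (-2468 - 1*(-1044)))*(4782 - 229) = (-1311 + (-2468 + 1044))*4553 = (-1311 - 1424)*4553 = -2735*4553 = -12452455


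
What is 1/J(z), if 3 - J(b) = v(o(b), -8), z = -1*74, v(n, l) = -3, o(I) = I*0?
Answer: 1/6 ≈ 0.16667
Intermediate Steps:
o(I) = 0
z = -74
J(b) = 6 (J(b) = 3 - 1*(-3) = 3 + 3 = 6)
1/J(z) = 1/6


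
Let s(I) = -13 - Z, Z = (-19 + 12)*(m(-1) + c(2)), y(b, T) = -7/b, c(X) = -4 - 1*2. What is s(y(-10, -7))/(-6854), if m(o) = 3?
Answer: 17/3427 ≈ 0.0049606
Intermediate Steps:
c(X) = -6 (c(X) = -4 - 2 = -6)
Z = 21 (Z = (-19 + 12)*(3 - 6) = -7*(-3) = 21)
s(I) = -34 (s(I) = -13 - 1*21 = -13 - 21 = -34)
s(y(-10, -7))/(-6854) = -34/(-6854) = -34*(-1/6854) = 17/3427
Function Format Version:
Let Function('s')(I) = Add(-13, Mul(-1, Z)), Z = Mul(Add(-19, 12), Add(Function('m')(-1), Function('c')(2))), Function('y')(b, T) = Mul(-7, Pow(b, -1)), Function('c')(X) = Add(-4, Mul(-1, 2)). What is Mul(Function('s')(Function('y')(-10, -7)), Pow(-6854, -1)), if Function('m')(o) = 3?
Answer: Rational(17, 3427) ≈ 0.0049606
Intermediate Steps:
Function('c')(X) = -6 (Function('c')(X) = Add(-4, -2) = -6)
Z = 21 (Z = Mul(Add(-19, 12), Add(3, -6)) = Mul(-7, -3) = 21)
Function('s')(I) = -34 (Function('s')(I) = Add(-13, Mul(-1, 21)) = Add(-13, -21) = -34)
Mul(Function('s')(Function('y')(-10, -7)), Pow(-6854, -1)) = Mul(-34, Pow(-6854, -1)) = Mul(-34, Rational(-1, 6854)) = Rational(17, 3427)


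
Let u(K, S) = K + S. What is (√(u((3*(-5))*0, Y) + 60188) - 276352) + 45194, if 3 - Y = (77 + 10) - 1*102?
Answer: -231158 + √60206 ≈ -2.3091e+5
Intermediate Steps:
Y = 18 (Y = 3 - ((77 + 10) - 1*102) = 3 - (87 - 102) = 3 - 1*(-15) = 3 + 15 = 18)
(√(u((3*(-5))*0, Y) + 60188) - 276352) + 45194 = (√(((3*(-5))*0 + 18) + 60188) - 276352) + 45194 = (√((-15*0 + 18) + 60188) - 276352) + 45194 = (√((0 + 18) + 60188) - 276352) + 45194 = (√(18 + 60188) - 276352) + 45194 = (√60206 - 276352) + 45194 = (-276352 + √60206) + 45194 = -231158 + √60206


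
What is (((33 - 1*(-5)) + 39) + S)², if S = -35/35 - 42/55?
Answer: 17123044/3025 ≈ 5660.5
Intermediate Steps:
S = -97/55 (S = -35*1/35 - 42*1/55 = -1 - 42/55 = -97/55 ≈ -1.7636)
(((33 - 1*(-5)) + 39) + S)² = (((33 - 1*(-5)) + 39) - 97/55)² = (((33 + 5) + 39) - 97/55)² = ((38 + 39) - 97/55)² = (77 - 97/55)² = (4138/55)² = 17123044/3025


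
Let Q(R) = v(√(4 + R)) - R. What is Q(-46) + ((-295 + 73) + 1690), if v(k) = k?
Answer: 1514 + I*√42 ≈ 1514.0 + 6.4807*I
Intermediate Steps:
Q(R) = √(4 + R) - R
Q(-46) + ((-295 + 73) + 1690) = (√(4 - 46) - 1*(-46)) + ((-295 + 73) + 1690) = (√(-42) + 46) + (-222 + 1690) = (I*√42 + 46) + 1468 = (46 + I*√42) + 1468 = 1514 + I*√42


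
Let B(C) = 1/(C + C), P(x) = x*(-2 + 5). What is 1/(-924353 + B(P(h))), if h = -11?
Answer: -66/61007299 ≈ -1.0818e-6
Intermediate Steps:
P(x) = 3*x (P(x) = x*3 = 3*x)
B(C) = 1/(2*C)
1/(-924353 + B(P(h))) = 1/(-924353 + 1/(2*((3*(-11))))) = 1/(-924353 + (½)/(-33)) = 1/(-924353 + (½)*(-1/33)) = 1/(-924353 - 1/66) = 1/(-61007299/66) = -66/61007299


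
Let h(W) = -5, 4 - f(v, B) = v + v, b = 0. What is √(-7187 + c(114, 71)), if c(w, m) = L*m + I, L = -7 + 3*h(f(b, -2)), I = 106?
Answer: I*√8643 ≈ 92.968*I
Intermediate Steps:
f(v, B) = 4 - 2*v (f(v, B) = 4 - (v + v) = 4 - 2*v)
L = -22 (L = -7 + 3*(-5) = -7 - 15 = -22)
c(w, m) = 106 - 22*m (c(w, m) = -22*m + 106 = 106 - 22*m)
√(-7187 + c(114, 71)) = √(-7187 + (106 - 22*71)) = √(-7187 + (106 - 1562)) = √(-7187 - 1456) = √(-8643) = I*√8643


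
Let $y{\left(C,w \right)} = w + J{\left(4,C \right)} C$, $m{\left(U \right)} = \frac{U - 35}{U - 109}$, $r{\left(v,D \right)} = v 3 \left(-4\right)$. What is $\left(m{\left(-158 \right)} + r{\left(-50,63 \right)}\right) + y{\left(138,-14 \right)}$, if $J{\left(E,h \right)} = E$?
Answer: $\frac{304039}{267} \approx 1138.7$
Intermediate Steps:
$r{\left(v,D \right)} = - 12 v$ ($r{\left(v,D \right)} = 3 v \left(-4\right) = - 12 v$)
$m{\left(U \right)} = \frac{-35 + U}{-109 + U}$
$y{\left(C,w \right)} = w + 4 C$
$\left(m{\left(-158 \right)} + r{\left(-50,63 \right)}\right) + y{\left(138,-14 \right)} = \left(\frac{-35 - 158}{-109 - 158} - -600\right) + \left(-14 + 4 \cdot 138\right) = \left(\frac{1}{-267} \left(-193\right) + 600\right) + \left(-14 + 552\right) = \left(\left(- \frac{1}{267}\right) \left(-193\right) + 600\right) + 538 = \left(\frac{193}{267} + 600\right) + 538 = \frac{160393}{267} + 538 = \frac{304039}{267}$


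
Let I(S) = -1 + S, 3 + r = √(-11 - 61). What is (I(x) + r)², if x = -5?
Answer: 9 - 108*I*√2 ≈ 9.0 - 152.74*I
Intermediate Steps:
r = -3 + 6*I*√2 (r = -3 + √(-11 - 61) = -3 + √(-72) = -3 + 6*I*√2 ≈ -3.0 + 8.4853*I)
(I(x) + r)² = ((-1 - 5) + (-3 + 6*I*√2))² = (-6 + (-3 + 6*I*√2))² = (-9 + 6*I*√2)²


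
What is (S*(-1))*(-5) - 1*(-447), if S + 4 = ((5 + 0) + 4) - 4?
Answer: 452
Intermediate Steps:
S = 1 (S = -4 + (((5 + 0) + 4) - 4) = -4 + ((5 + 4) - 4) = -4 + (9 - 4) = -4 + 5 = 1)
(S*(-1))*(-5) - 1*(-447) = (1*(-1))*(-5) - 1*(-447) = -1*(-5) + 447 = 5 + 447 = 452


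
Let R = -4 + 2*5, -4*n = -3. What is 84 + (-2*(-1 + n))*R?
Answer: 87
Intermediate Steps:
n = ¾ (n = -¼*(-3) = ¾ ≈ 0.75000)
R = 6 (R = -4 + 10 = 6)
84 + (-2*(-1 + n))*R = 84 - 2*(-1 + ¾)*6 = 84 - 2*(-¼)*6 = 84 + (½)*6 = 84 + 3 = 87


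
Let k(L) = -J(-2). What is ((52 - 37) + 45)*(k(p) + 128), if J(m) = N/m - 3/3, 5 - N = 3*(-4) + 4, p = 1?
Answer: 8130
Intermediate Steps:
N = 13 (N = 5 - (3*(-4) + 4) = 5 - (-12 + 4) = 5 - 1*(-8) = 5 + 8 = 13)
J(m) = -1 + 13/m (J(m) = 13/m - 3/3 = 13/m - 3*1/3 = 13/m - 1 = -1 + 13/m)
k(L) = 15/2 (k(L) = -(13 - 1*(-2))/(-2) = -(-1)*(13 + 2)/2 = -(-1)*15/2 = -1*(-15/2) = 15/2)
((52 - 37) + 45)*(k(p) + 128) = ((52 - 37) + 45)*(15/2 + 128) = (15 + 45)*(271/2) = 60*(271/2) = 8130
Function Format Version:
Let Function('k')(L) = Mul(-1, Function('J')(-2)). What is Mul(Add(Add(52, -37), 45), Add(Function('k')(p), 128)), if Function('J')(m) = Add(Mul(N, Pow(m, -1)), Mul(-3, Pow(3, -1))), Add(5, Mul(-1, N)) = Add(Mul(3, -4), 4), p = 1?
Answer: 8130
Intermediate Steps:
N = 13 (N = Add(5, Mul(-1, Add(Mul(3, -4), 4))) = Add(5, Mul(-1, Add(-12, 4))) = Add(5, Mul(-1, -8)) = Add(5, 8) = 13)
Function('J')(m) = Add(-1, Mul(13, Pow(m, -1))) (Function('J')(m) = Add(Mul(13, Pow(m, -1)), Mul(-3, Pow(3, -1))) = Add(Mul(13, Pow(m, -1)), Mul(-3, Rational(1, 3))) = Add(Mul(13, Pow(m, -1)), -1) = Add(-1, Mul(13, Pow(m, -1))))
Function('k')(L) = Rational(15, 2) (Function('k')(L) = Mul(-1, Mul(Pow(-2, -1), Add(13, Mul(-1, -2)))) = Mul(-1, Mul(Rational(-1, 2), Add(13, 2))) = Mul(-1, Mul(Rational(-1, 2), 15)) = Mul(-1, Rational(-15, 2)) = Rational(15, 2))
Mul(Add(Add(52, -37), 45), Add(Function('k')(p), 128)) = Mul(Add(Add(52, -37), 45), Add(Rational(15, 2), 128)) = Mul(Add(15, 45), Rational(271, 2)) = Mul(60, Rational(271, 2)) = 8130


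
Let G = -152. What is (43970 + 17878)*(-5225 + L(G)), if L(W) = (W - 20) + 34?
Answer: -331690824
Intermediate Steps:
L(W) = 14 + W (L(W) = (-20 + W) + 34 = 14 + W)
(43970 + 17878)*(-5225 + L(G)) = (43970 + 17878)*(-5225 + (14 - 152)) = 61848*(-5225 - 138) = 61848*(-5363) = -331690824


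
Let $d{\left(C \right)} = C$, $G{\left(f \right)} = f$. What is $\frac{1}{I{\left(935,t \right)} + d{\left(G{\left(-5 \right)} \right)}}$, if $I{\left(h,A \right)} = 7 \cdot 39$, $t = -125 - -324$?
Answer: $\frac{1}{268} \approx 0.0037313$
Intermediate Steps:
$t = 199$ ($t = -125 + 324 = 199$)
$I{\left(h,A \right)} = 273$
$\frac{1}{I{\left(935,t \right)} + d{\left(G{\left(-5 \right)} \right)}} = \frac{1}{273 - 5} = \frac{1}{268}$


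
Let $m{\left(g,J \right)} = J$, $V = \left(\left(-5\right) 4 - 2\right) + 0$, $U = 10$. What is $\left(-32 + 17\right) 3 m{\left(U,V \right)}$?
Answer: $990$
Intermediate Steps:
$V = -22$ ($V = \left(-20 - 2\right) + 0 = -22 + 0 = -22$)
$\left(-32 + 17\right) 3 m{\left(U,V \right)} = \left(-32 + 17\right) 3 \left(-22\right) = \left(-15\right) 3 \left(-22\right) = \left(-45\right) \left(-22\right) = 990$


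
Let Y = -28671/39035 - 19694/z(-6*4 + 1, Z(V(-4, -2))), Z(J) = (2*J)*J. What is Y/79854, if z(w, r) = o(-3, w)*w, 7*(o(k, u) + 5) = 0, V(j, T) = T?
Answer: -154410491/71693320470 ≈ -0.0021538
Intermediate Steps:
Z(J) = 2*J**2
o(k, u) = -5 (o(k, u) = -5 + (1/7)*0 = -5 + 0 = -5)
z(w, r) = -5*w
Y = -154410491/897805 (Y = -28671/39035 - 19694*(-1/(5*(-6*4 + 1))) = -28671*1/39035 - 19694*(-1/(5*(-24 + 1))) = -28671/39035 - 19694/((-5*(-23))) = -28671/39035 - 19694/115 = -154410491/897805 ≈ -171.99)
Y/79854 = -154410491/897805/79854 = -154410491/897805*1/79854 = -154410491/71693320470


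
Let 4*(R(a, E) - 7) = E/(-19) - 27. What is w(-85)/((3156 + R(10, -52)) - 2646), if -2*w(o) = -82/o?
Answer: -3116/3300635 ≈ -0.00094406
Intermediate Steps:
w(o) = 41/o (w(o) = -(-41)/o = 41/o)
R(a, E) = ¼ - E/76 (R(a, E) = 7 + (E/(-19) - 27)/4 = 7 + (E*(-1/19) - 27)/4 = 7 + (-E/19 - 27)/4 = 7 + (-27 - E/19)/4 = 7 + (-27/4 - E/76) = ¼ - E/76)
w(-85)/((3156 + R(10, -52)) - 2646) = (41/(-85))/((3156 + (¼ - 1/76*(-52))) - 2646) = (41*(-1/85))/((3156 + (¼ + 13/19)) - 2646) = -41/(85*((3156 + 71/76) - 2646)) = -41/(85*(239927/76 - 2646)) = -41/(85*38831/76) = -41/85*76/38831 = -3116/3300635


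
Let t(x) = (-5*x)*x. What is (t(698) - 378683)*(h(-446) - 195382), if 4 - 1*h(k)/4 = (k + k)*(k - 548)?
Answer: 10532500408474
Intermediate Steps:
h(k) = 16 - 8*k*(-548 + k) (h(k) = 16 - 4*(k + k)*(k - 548) = 16 - 4*2*k*(-548 + k) = 16 - 8*k*(-548 + k))
t(x) = -5*x²
(t(698) - 378683)*(h(-446) - 195382) = (-5*698² - 378683)*((16 - 8*(-446)² + 4384*(-446)) - 195382) = (-5*487204 - 378683)*((16 - 8*198916 - 1955264) - 195382) = (-2436020 - 378683)*((16 - 1591328 - 1955264) - 195382) = -2814703*(-3546576 - 195382) = -2814703*(-3741958) = 10532500408474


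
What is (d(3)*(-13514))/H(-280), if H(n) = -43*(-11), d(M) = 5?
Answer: -67570/473 ≈ -142.85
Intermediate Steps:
H(n) = 473
(d(3)*(-13514))/H(-280) = (5*(-13514))/473 = -67570*1/473 = -67570/473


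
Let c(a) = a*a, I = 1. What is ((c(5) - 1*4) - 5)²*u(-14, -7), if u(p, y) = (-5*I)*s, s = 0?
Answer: 0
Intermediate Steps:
c(a) = a²
u(p, y) = 0 (u(p, y) = -5*1*0 = -5*0 = 0)
((c(5) - 1*4) - 5)²*u(-14, -7) = ((5² - 1*4) - 5)²*0 = ((25 - 4) - 5)²*0 = (21 - 5)²*0 = 16²*0 = 256*0 = 0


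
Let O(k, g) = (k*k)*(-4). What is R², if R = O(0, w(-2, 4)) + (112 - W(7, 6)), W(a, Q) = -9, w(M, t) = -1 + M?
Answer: 14641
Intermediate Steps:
O(k, g) = -4*k² (O(k, g) = k²*(-4) = -4*k²)
R = 121 (R = -4*0² + (112 - 1*(-9)) = -4*0 + (112 + 9) = 0 + 121 = 121)
R² = 121² = 14641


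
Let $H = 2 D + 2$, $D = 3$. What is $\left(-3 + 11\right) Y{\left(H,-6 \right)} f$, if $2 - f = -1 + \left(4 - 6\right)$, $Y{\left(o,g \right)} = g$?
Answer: $-240$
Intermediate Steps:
$H = 8$ ($H = 2 \cdot 3 + 2 = 6 + 2 = 8$)
$f = 5$ ($f = 2 - \left(-1 + \left(4 - 6\right)\right) = 2 - \left(-1 - 2\right) = 2 - -3 = 2 + 3 = 5$)
$\left(-3 + 11\right) Y{\left(H,-6 \right)} f = \left(-3 + 11\right) \left(-6\right) 5 = 8 \left(-6\right) 5 = \left(-48\right) 5 = -240$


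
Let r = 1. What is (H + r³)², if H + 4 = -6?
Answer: 81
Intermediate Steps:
H = -10 (H = -4 - 6 = -10)
(H + r³)² = (-10 + 1³)² = (-10 + 1)² = (-9)² = 81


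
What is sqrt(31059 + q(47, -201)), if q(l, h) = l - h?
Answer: sqrt(31307) ≈ 176.94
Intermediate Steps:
sqrt(31059 + q(47, -201)) = sqrt(31059 + (47 - 1*(-201))) = sqrt(31059 + (47 + 201)) = sqrt(31059 + 248) = sqrt(31307)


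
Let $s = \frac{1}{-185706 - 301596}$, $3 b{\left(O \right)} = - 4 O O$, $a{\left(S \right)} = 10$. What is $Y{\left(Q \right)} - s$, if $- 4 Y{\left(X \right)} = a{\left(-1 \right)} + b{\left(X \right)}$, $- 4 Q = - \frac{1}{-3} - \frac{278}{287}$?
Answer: $- \frac{7200637330919}{2889977647536} \approx -2.4916$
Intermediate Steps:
$b{\left(O \right)} = - \frac{4 O^{2}}{3}$ ($b{\left(O \right)} = \frac{- 4 O O}{3} = \frac{\left(-4\right) O^{2}}{3} = - \frac{4 O^{2}}{3}$)
$Q = \frac{547}{3444}$ ($Q = - \frac{- \frac{1}{-3} - \frac{278}{287}}{4} = - \frac{\left(-1\right) \left(- \frac{1}{3}\right) - \frac{278}{287}}{4} = - \frac{\frac{1}{3} - \frac{278}{287}}{4} = \left(- \frac{1}{4}\right) \left(- \frac{547}{861}\right) = \frac{547}{3444} \approx 0.15883$)
$s = - \frac{1}{487302}$ ($s = \frac{1}{-487302} = - \frac{1}{487302} \approx -2.0521 \cdot 10^{-6}$)
$Y{\left(X \right)} = - \frac{5}{2} + \frac{X^{2}}{3}$ ($Y{\left(X \right)} = - \frac{10 - \frac{4 X^{2}}{3}}{4} = - \frac{5}{2} + \frac{X^{2}}{3}$)
$Y{\left(Q \right)} - s = \left(- \frac{5}{2} + \frac{\left(\frac{547}{3444}\right)^{2}}{3}\right) - - \frac{1}{487302} = \left(- \frac{5}{2} + \frac{1}{3} \cdot \frac{299209}{11861136}\right) + \frac{1}{487302} = \left(- \frac{5}{2} + \frac{299209}{35583408}\right) + \frac{1}{487302} = - \frac{88659311}{35583408} + \frac{1}{487302} = - \frac{7200637330919}{2889977647536}$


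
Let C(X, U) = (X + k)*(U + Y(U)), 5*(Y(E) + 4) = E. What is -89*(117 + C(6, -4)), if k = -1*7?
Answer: -55981/5 ≈ -11196.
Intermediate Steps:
Y(E) = -4 + E/5
k = -7
C(X, U) = (-7 + X)*(-4 + 6*U/5) (C(X, U) = (X - 7)*(U + (-4 + U/5)) = (-7 + X)*(-4 + 6*U/5))
-89*(117 + C(6, -4)) = -89*(117 + (28 - 4*6 - 42/5*(-4) + (6/5)*(-4)*6)) = -89*(117 + (28 - 24 + 168/5 - 144/5)) = -89*(117 + 44/5) = -89*629/5 = -55981/5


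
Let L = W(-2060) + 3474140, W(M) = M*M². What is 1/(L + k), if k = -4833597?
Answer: -1/8743175457 ≈ -1.1437e-10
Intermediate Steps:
W(M) = M³
L = -8738341860 (L = (-2060)³ + 3474140 = -8741816000 + 3474140 = -8738341860)
1/(L + k) = 1/(-8738341860 - 4833597) = 1/(-8743175457) = -1/8743175457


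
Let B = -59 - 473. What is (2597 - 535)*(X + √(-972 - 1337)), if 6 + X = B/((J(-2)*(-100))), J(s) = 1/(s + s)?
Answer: -1406284/25 + 2062*I*√2309 ≈ -56251.0 + 99083.0*I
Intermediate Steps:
J(s) = 1/(2*s)
B = -532
X = -682/25 (X = -6 - 532/(((½)/(-2))*(-100)) = -6 - 532/(((½)*(-½))*(-100)) = -6 - 532/((-¼*(-100))) = -6 - 532/25 = -682/25 ≈ -27.280)
(2597 - 535)*(X + √(-972 - 1337)) = (2597 - 535)*(-682/25 + √(-972 - 1337)) = 2062*(-682/25 + √(-2309)) = 2062*(-682/25 + I*√2309) = -1406284/25 + 2062*I*√2309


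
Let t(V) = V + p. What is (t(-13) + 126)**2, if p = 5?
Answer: 13924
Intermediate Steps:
t(V) = 5 + V (t(V) = V + 5 = 5 + V)
(t(-13) + 126)**2 = ((5 - 13) + 126)**2 = (-8 + 126)**2 = 118**2 = 13924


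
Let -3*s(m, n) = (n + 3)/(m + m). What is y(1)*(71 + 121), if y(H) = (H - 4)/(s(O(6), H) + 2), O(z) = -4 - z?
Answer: -8640/31 ≈ -278.71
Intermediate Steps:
s(m, n) = -(3 + n)/(6*m) (s(m, n) = -(n + 3)/(3*(m + m)) = -(3 + n)/(3*(2*m)) = -(3 + n)*1/(2*m)/3 = -(3 + n)/(6*m))
y(H) = (-4 + H)/(41/20 + H/60) (y(H) = (H - 4)/((-3 - H)/(6*(-4 - 1*6)) + 2) = (-4 + H)/((-3 - H)/(6*(-4 - 6)) + 2) = (-4 + H)/((⅙)*(-3 - H)/(-10) + 2) = (-4 + H)/((⅙)*(-⅒)*(-3 - H) + 2) = (-4 + H)/((1/20 + H/60) + 2) = (-4 + H)/(41/20 + H/60))
y(1)*(71 + 121) = (60*(-4 + 1)/(123 + 1))*(71 + 121) = (60*(-3)/124)*192 = (60*(1/124)*(-3))*192 = -45/31*192 = -8640/31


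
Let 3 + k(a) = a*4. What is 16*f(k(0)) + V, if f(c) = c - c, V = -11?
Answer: -11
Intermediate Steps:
k(a) = -3 + 4*a (k(a) = -3 + a*4 = -3 + 4*a)
f(c) = 0
16*f(k(0)) + V = 16*0 - 11 = 0 - 11 = -11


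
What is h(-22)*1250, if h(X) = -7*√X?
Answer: -8750*I*√22 ≈ -41041.0*I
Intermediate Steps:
h(-22)*1250 = -7*I*√22*1250 = -8750*I*√22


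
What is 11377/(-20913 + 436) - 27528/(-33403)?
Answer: 183664925/683993231 ≈ 0.26852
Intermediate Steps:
11377/(-20913 + 436) - 27528/(-33403) = 11377/(-20477) - 27528*(-1/33403) = 11377*(-1/20477) + 27528/33403 = -11377/20477 + 27528/33403 = 183664925/683993231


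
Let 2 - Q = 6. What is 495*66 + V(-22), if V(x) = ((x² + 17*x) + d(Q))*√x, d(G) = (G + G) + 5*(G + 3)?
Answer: 32670 + 97*I*√22 ≈ 32670.0 + 454.97*I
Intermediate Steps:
Q = -4 (Q = 2 - 1*6 = 2 - 6 = -4)
d(G) = 15 + 7*G (d(G) = 2*G + 5*(3 + G) = 2*G + (15 + 5*G) = 15 + 7*G)
V(x) = √x*(-13 + x² + 17*x) (V(x) = ((x² + 17*x) + (15 + 7*(-4)))*√x = ((x² + 17*x) + (15 - 28))*√x = ((x² + 17*x) - 13)*√x = (-13 + x² + 17*x)*√x = √x*(-13 + x² + 17*x))
495*66 + V(-22) = 495*66 + √(-22)*(-13 + (-22)² + 17*(-22)) = 32670 + (I*√22)*(-13 + 484 - 374) = 32670 + (I*√22)*97 = 32670 + 97*I*√22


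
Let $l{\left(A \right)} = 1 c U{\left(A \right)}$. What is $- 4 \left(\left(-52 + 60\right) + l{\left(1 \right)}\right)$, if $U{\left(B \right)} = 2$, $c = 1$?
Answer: $-40$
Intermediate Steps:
$l{\left(A \right)} = 2$ ($l{\left(A \right)} = 1 \cdot 1 \cdot 2 = 1 \cdot 2 = 2$)
$- 4 \left(\left(-52 + 60\right) + l{\left(1 \right)}\right) = - 4 \left(\left(-52 + 60\right) + 2\right) = - 4 \left(8 + 2\right) = \left(-4\right) 10 = -40$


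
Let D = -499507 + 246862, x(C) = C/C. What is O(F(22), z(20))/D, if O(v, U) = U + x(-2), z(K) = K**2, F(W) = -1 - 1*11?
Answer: -401/252645 ≈ -0.0015872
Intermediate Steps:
x(C) = 1
F(W) = -12 (F(W) = -1 - 11 = -12)
D = -252645
O(v, U) = 1 + U (O(v, U) = U + 1 = 1 + U)
O(F(22), z(20))/D = (1 + 20**2)/(-252645) = (1 + 400)*(-1/252645) = 401*(-1/252645) = -401/252645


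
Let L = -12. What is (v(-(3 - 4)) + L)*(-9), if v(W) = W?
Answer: 99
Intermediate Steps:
(v(-(3 - 4)) + L)*(-9) = (-(3 - 4) - 12)*(-9) = (-1*(-1) - 12)*(-9) = (1 - 12)*(-9) = -11*(-9) = 99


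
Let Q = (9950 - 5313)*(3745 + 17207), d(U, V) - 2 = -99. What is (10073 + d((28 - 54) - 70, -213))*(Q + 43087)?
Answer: 969642369736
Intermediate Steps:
d(U, V) = -97 (d(U, V) = 2 - 99 = -97)
Q = 97154424 (Q = 4637*20952 = 97154424)
(10073 + d((28 - 54) - 70, -213))*(Q + 43087) = (10073 - 97)*(97154424 + 43087) = 9976*97197511 = 969642369736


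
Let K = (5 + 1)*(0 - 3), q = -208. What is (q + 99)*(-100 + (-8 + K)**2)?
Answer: -62784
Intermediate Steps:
K = -18 (K = 6*(-3) = -18)
(q + 99)*(-100 + (-8 + K)**2) = (-208 + 99)*(-100 + (-8 - 18)**2) = -109*(-100 + (-26)**2) = -109*(-100 + 676) = -109*576 = -62784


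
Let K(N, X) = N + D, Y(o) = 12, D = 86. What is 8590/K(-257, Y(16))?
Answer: -8590/171 ≈ -50.234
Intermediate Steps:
K(N, X) = 86 + N (K(N, X) = N + 86 = 86 + N)
8590/K(-257, Y(16)) = 8590/(86 - 257) = 8590/(-171) = 8590*(-1/171) = -8590/171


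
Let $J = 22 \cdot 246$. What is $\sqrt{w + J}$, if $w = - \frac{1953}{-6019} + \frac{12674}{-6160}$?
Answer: $\frac{\sqrt{464845709774956510}}{9269260} \approx 73.555$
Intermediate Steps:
$J = 5412$
$w = - \frac{32127163}{18538520}$ ($w = \left(-1953\right) \left(- \frac{1}{6019}\right) + 12674 \left(- \frac{1}{6160}\right) = \frac{1953}{6019} - \frac{6337}{3080} = - \frac{32127163}{18538520} \approx -1.733$)
$\sqrt{w + J} = \sqrt{- \frac{32127163}{18538520} + 5412} = \sqrt{\frac{100298343077}{18538520}} = \frac{\sqrt{464845709774956510}}{9269260}$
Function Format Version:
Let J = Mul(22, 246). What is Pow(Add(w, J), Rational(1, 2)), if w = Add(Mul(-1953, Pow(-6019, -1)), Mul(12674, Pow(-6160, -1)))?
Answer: Mul(Rational(1, 9269260), Pow(464845709774956510, Rational(1, 2))) ≈ 73.555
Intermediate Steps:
J = 5412
w = Rational(-32127163, 18538520) (w = Add(Mul(-1953, Rational(-1, 6019)), Mul(12674, Rational(-1, 6160))) = Add(Rational(1953, 6019), Rational(-6337, 3080)) = Rational(-32127163, 18538520) ≈ -1.7330)
Pow(Add(w, J), Rational(1, 2)) = Pow(Add(Rational(-32127163, 18538520), 5412), Rational(1, 2)) = Pow(Rational(100298343077, 18538520), Rational(1, 2)) = Mul(Rational(1, 9269260), Pow(464845709774956510, Rational(1, 2)))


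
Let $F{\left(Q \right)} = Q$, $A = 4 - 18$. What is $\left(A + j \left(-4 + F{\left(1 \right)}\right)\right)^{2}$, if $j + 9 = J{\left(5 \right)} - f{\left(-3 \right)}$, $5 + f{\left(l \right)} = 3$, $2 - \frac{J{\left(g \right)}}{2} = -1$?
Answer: $121$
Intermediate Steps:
$J{\left(g \right)} = 6$ ($J{\left(g \right)} = 4 - -2 = 4 + 2 = 6$)
$A = -14$
$f{\left(l \right)} = -2$ ($f{\left(l \right)} = -5 + 3 = -2$)
$j = -1$ ($j = -9 + \left(6 - -2\right) = -9 + \left(6 + 2\right) = -9 + 8 = -1$)
$\left(A + j \left(-4 + F{\left(1 \right)}\right)\right)^{2} = \left(-14 - \left(-4 + 1\right)\right)^{2} = \left(-14 - -3\right)^{2} = \left(-14 + 3\right)^{2} = \left(-11\right)^{2} = 121$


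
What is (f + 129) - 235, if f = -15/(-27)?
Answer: -949/9 ≈ -105.44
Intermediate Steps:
f = 5/9 (f = -15*(-1/27) = 5/9 ≈ 0.55556)
(f + 129) - 235 = (5/9 + 129) - 235 = 1166/9 - 235 = -949/9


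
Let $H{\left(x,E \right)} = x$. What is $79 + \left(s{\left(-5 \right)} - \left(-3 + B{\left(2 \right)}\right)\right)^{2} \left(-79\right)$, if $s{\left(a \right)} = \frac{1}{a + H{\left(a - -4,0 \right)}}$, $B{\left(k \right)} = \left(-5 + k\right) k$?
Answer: $- \frac{219067}{36} \approx -6085.2$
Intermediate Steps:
$B{\left(k \right)} = k \left(-5 + k\right)$
$s{\left(a \right)} = \frac{1}{4 + 2 a}$ ($s{\left(a \right)} = \frac{1}{a + \left(a - -4\right)} = \frac{1}{a + \left(a + 4\right)} = \frac{1}{a + \left(4 + a\right)} = \frac{1}{4 + 2 a}$)
$79 + \left(s{\left(-5 \right)} - \left(-3 + B{\left(2 \right)}\right)\right)^{2} \left(-79\right) = 79 + \left(\frac{1}{2 \left(2 - 5\right)} - \left(-3 + 2 \left(-5 + 2\right)\right)\right)^{2} \left(-79\right) = 79 + \left(\frac{1}{2 \left(-3\right)} - \left(-3 + 2 \left(-3\right)\right)\right)^{2} \left(-79\right) = 79 + \left(\frac{1}{2} \left(- \frac{1}{3}\right) + \left(3 - -6\right)\right)^{2} \left(-79\right) = 79 + \left(- \frac{1}{6} + \left(3 + 6\right)\right)^{2} \left(-79\right) = 79 + \left(- \frac{1}{6} + 9\right)^{2} \left(-79\right) = 79 + \left(\frac{53}{6}\right)^{2} \left(-79\right) = 79 + \frac{2809}{36} \left(-79\right) = 79 - \frac{221911}{36} = - \frac{219067}{36}$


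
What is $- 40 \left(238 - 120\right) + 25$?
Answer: $-4695$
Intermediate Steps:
$- 40 \left(238 - 120\right) + 25 = \left(-40\right) 118 + 25 = -4720 + 25 = -4695$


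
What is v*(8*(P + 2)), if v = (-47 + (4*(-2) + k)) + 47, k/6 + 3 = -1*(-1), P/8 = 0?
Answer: -320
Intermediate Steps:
P = 0 (P = 8*0 = 0)
k = -12 (k = -18 + 6*(-1*(-1)) = -18 + 6*1 = -18 + 6 = -12)
v = -20 (v = (-47 + (4*(-2) - 12)) + 47 = (-47 + (-8 - 12)) + 47 = (-47 - 20) + 47 = -67 + 47 = -20)
v*(8*(P + 2)) = -160*(0 + 2) = -160*2 = -20*16 = -320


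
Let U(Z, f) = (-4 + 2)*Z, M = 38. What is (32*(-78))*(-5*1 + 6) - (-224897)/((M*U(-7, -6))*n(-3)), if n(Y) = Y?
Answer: -4208513/1596 ≈ -2636.9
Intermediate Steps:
U(Z, f) = -2*Z
(32*(-78))*(-5*1 + 6) - (-224897)/((M*U(-7, -6))*n(-3)) = (32*(-78))*(-5*1 + 6) - (-224897)/((38*(-2*(-7)))*(-3)) = -2496*(-5 + 6) - (-224897)/((38*14)*(-3)) = -2496*1 - (-224897)/(532*(-3)) = -2496 - (-224897)/(-1596) = -2496 - (-224897)*(-1)/1596 = -2496 - 1*224897/1596 = -2496 - 224897/1596 = -4208513/1596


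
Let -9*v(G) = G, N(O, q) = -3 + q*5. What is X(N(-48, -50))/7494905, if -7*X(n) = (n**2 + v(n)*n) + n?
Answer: -9269/8585073 ≈ -0.0010797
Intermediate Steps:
N(O, q) = -3 + 5*q
v(G) = -G/9
X(n) = -8*n**2/63 - n/7 (X(n) = -((n**2 + (-n/9)*n) + n)/7 = -((n**2 - n**2/9) + n)/7 = -(8*n**2/9 + n)/7 = -(n + 8*n**2/9)/7 = -8*n**2/63 - n/7)
X(N(-48, -50))/7494905 = -(-3 + 5*(-50))*(9 + 8*(-3 + 5*(-50)))/63/7494905 = -(-3 - 250)*(9 + 8*(-3 - 250))/63*(1/7494905) = -1/63*(-253)*(9 + 8*(-253))*(1/7494905) = -1/63*(-253)*(9 - 2024)*(1/7494905) = -1/63*(-253)*(-2015)*(1/7494905) = -509795/63*1/7494905 = -9269/8585073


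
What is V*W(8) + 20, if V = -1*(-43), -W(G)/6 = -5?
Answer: 1310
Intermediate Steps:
W(G) = 30 (W(G) = -6*(-5) = 30)
V = 43
V*W(8) + 20 = 43*30 + 20 = 1290 + 20 = 1310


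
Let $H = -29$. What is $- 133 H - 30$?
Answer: $3827$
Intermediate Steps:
$- 133 H - 30 = \left(-133\right) \left(-29\right) - 30 = 3857 - 30 = 3827$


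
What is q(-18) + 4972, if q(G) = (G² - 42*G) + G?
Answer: 6034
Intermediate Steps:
q(G) = G² - 41*G
q(-18) + 4972 = -18*(-41 - 18) + 4972 = -18*(-59) + 4972 = 1062 + 4972 = 6034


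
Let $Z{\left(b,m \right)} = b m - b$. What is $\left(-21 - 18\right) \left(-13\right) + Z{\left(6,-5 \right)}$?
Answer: $471$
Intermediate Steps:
$Z{\left(b,m \right)} = - b + b m$
$\left(-21 - 18\right) \left(-13\right) + Z{\left(6,-5 \right)} = \left(-21 - 18\right) \left(-13\right) + 6 \left(-1 - 5\right) = \left(-21 - 18\right) \left(-13\right) + 6 \left(-6\right) = \left(-39\right) \left(-13\right) - 36 = 507 - 36 = 471$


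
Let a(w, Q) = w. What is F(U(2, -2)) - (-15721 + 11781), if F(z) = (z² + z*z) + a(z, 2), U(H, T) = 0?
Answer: 3940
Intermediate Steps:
F(z) = z + 2*z² (F(z) = (z² + z*z) + z = (z² + z²) + z = 2*z² + z = z + 2*z²)
F(U(2, -2)) - (-15721 + 11781) = 0*(1 + 2*0) - (-15721 + 11781) = 0*(1 + 0) - 1*(-3940) = 0*1 + 3940 = 0 + 3940 = 3940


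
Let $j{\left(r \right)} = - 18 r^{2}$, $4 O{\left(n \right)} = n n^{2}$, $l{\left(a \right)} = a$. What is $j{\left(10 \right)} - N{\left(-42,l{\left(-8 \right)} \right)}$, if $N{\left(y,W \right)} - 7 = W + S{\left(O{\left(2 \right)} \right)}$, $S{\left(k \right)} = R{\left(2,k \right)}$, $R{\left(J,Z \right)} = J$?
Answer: $-1801$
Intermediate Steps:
$O{\left(n \right)} = \frac{n^{3}}{4}$ ($O{\left(n \right)} = \frac{n n^{2}}{4} = \frac{n^{3}}{4}$)
$S{\left(k \right)} = 2$
$N{\left(y,W \right)} = 9 + W$ ($N{\left(y,W \right)} = 7 + \left(W + 2\right) = 7 + \left(2 + W\right) = 9 + W$)
$j{\left(10 \right)} - N{\left(-42,l{\left(-8 \right)} \right)} = - 18 \cdot 10^{2} - \left(9 - 8\right) = \left(-18\right) 100 - 1 = -1800 - 1 = -1801$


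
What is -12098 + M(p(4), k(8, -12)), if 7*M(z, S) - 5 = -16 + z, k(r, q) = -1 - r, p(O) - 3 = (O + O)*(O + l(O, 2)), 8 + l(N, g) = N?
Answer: -84694/7 ≈ -12099.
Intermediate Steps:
l(N, g) = -8 + N
p(O) = 3 + 2*O*(-8 + 2*O) (p(O) = 3 + (O + O)*(O + (-8 + O)) = 3 + (2*O)*(-8 + 2*O) = 3 + 2*O*(-8 + 2*O))
M(z, S) = -11/7 + z/7 (M(z, S) = 5/7 + (-16 + z)/7 = 5/7 + (-16/7 + z/7) = -11/7 + z/7)
-12098 + M(p(4), k(8, -12)) = -12098 + (-11/7 + (3 - 16*4 + 4*4**2)/7) = -12098 + (-11/7 + (3 - 64 + 4*16)/7) = -12098 + (-11/7 + (3 - 64 + 64)/7) = -12098 + (-11/7 + (1/7)*3) = -12098 + (-11/7 + 3/7) = -12098 - 8/7 = -84694/7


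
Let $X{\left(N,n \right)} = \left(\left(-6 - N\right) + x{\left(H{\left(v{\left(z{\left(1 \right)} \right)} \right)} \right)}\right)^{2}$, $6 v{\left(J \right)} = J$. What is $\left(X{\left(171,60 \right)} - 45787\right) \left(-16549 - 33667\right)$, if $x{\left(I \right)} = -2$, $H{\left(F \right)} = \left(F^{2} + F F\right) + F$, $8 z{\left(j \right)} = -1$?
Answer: $690269136$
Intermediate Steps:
$z{\left(j \right)} = - \frac{1}{8}$ ($z{\left(j \right)} = \frac{1}{8} \left(-1\right) = - \frac{1}{8}$)
$v{\left(J \right)} = \frac{J}{6}$
$H{\left(F \right)} = F + 2 F^{2}$ ($H{\left(F \right)} = \left(F^{2} + F^{2}\right) + F = 2 F^{2} + F = F + 2 F^{2}$)
$X{\left(N,n \right)} = \left(-8 - N\right)^{2}$ ($X{\left(N,n \right)} = \left(\left(-6 - N\right) - 2\right)^{2} = \left(-8 - N\right)^{2}$)
$\left(X{\left(171,60 \right)} - 45787\right) \left(-16549 - 33667\right) = \left(\left(8 + 171\right)^{2} - 45787\right) \left(-16549 - 33667\right) = \left(179^{2} - 45787\right) \left(-50216\right) = \left(32041 - 45787\right) \left(-50216\right) = \left(-13746\right) \left(-50216\right) = 690269136$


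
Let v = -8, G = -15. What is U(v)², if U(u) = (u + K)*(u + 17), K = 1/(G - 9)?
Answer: 335241/64 ≈ 5238.1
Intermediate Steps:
K = -1/24 (K = 1/(-15 - 9) = 1/(-24) = -1/24 ≈ -0.041667)
U(u) = (17 + u)*(-1/24 + u) (U(u) = (u - 1/24)*(u + 17) = (-1/24 + u)*(17 + u) = (17 + u)*(-1/24 + u))
U(v)² = (-17/24 + (-8)² + (407/24)*(-8))² = (-17/24 + 64 - 407/3)² = (-579/8)² = 335241/64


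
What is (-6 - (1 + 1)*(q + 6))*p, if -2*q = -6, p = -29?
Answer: 696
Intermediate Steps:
q = 3 (q = -½*(-6) = 3)
(-6 - (1 + 1)*(q + 6))*p = (-6 - (1 + 1)*(3 + 6))*(-29) = (-6 - 2*9)*(-29) = (-6 - 1*18)*(-29) = (-6 - 18)*(-29) = -24*(-29) = 696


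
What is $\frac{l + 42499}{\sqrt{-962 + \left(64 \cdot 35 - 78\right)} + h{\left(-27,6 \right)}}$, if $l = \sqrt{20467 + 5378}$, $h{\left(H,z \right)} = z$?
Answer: $\frac{42499 + \sqrt{25845}}{6 + 20 \sqrt{3}} \approx 1049.7$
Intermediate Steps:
$l = \sqrt{25845} \approx 160.76$
$\frac{l + 42499}{\sqrt{-962 + \left(64 \cdot 35 - 78\right)} + h{\left(-27,6 \right)}} = \frac{\sqrt{25845} + 42499}{\sqrt{-962 + \left(64 \cdot 35 - 78\right)} + 6} = \frac{42499 + \sqrt{25845}}{\sqrt{-962 + \left(2240 - 78\right)} + 6} = \frac{42499 + \sqrt{25845}}{\sqrt{-962 + 2162} + 6} = \frac{42499 + \sqrt{25845}}{\sqrt{1200} + 6} = \frac{42499 + \sqrt{25845}}{20 \sqrt{3} + 6} = \frac{42499 + \sqrt{25845}}{6 + 20 \sqrt{3}}$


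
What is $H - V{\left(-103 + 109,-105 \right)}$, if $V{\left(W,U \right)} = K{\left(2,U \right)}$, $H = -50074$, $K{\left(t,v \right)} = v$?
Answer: $-49969$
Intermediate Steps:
$V{\left(W,U \right)} = U$
$H - V{\left(-103 + 109,-105 \right)} = -50074 - -105 = -50074 + 105 = -49969$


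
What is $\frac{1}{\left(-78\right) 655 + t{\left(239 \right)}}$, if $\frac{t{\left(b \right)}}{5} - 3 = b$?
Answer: $- \frac{1}{49880} \approx -2.0048 \cdot 10^{-5}$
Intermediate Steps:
$t{\left(b \right)} = 15 + 5 b$
$\frac{1}{\left(-78\right) 655 + t{\left(239 \right)}} = \frac{1}{\left(-78\right) 655 + \left(15 + 5 \cdot 239\right)} = \frac{1}{-51090 + \left(15 + 1195\right)} = \frac{1}{-51090 + 1210} = \frac{1}{-49880} = - \frac{1}{49880}$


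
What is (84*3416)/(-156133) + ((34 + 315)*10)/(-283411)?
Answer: -81867990154/44249809663 ≈ -1.8501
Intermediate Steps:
(84*3416)/(-156133) + ((34 + 315)*10)/(-283411) = 286944*(-1/156133) + (349*10)*(-1/283411) = -286944/156133 + 3490*(-1/283411) = -286944/156133 - 3490/283411 = -81867990154/44249809663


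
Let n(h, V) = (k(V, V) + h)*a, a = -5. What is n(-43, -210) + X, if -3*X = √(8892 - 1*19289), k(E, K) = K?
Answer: 1265 - I*√10397/3 ≈ 1265.0 - 33.989*I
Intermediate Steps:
n(h, V) = -5*V - 5*h (n(h, V) = (V + h)*(-5) = -5*V - 5*h)
X = -I*√10397/3 (X = -√(8892 - 1*19289)/3 = -√(8892 - 19289)/3 = -I*√10397/3 ≈ -33.989*I)
n(-43, -210) + X = (-5*(-210) - 5*(-43)) - I*√10397/3 = (1050 + 215) - I*√10397/3 = 1265 - I*√10397/3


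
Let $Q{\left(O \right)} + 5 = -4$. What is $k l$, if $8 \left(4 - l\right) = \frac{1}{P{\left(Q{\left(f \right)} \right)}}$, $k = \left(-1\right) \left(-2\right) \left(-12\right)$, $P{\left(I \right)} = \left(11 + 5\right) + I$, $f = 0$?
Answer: $- \frac{669}{7} \approx -95.571$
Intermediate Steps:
$Q{\left(O \right)} = -9$ ($Q{\left(O \right)} = -5 - 4 = -9$)
$P{\left(I \right)} = 16 + I$
$k = -24$ ($k = 2 \left(-12\right) = -24$)
$l = \frac{223}{56}$ ($l = 4 - \frac{1}{8 \left(16 - 9\right)} = 4 - \frac{1}{8 \cdot 7} = 4 - \frac{1}{56} = \frac{223}{56} \approx 3.9821$)
$k l = \left(-24\right) \frac{223}{56} = - \frac{669}{7}$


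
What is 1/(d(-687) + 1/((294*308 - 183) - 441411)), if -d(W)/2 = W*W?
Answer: -351042/331361883397 ≈ -1.0594e-6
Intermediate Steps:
d(W) = -2*W**2 (d(W) = -2*W*W = -2*W**2)
1/(d(-687) + 1/((294*308 - 183) - 441411)) = 1/(-2*(-687)**2 + 1/((294*308 - 183) - 441411)) = 1/(-2*471969 + 1/((90552 - 183) - 441411)) = 1/(-943938 + 1/(90369 - 441411)) = 1/(-943938 + 1/(-351042)) = 1/(-943938 - 1/351042) = 1/(-331361883397/351042) = -351042/331361883397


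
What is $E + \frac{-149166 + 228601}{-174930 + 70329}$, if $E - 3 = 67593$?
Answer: $\frac{7070529761}{104601} \approx 67595.0$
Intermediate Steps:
$E = 67596$ ($E = 3 + 67593 = 67596$)
$E + \frac{-149166 + 228601}{-174930 + 70329} = 67596 + \frac{-149166 + 228601}{-174930 + 70329} = 67596 + \frac{79435}{-104601} = 67596 + 79435 \left(- \frac{1}{104601}\right) = 67596 - \frac{79435}{104601} = \frac{7070529761}{104601}$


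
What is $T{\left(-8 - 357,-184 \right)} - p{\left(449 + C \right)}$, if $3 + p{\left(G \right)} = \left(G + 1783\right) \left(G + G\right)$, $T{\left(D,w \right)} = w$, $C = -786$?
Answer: $974423$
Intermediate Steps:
$p{\left(G \right)} = -3 + 2 G \left(1783 + G\right)$ ($p{\left(G \right)} = -3 + \left(G + 1783\right) \left(G + G\right) = -3 + \left(1783 + G\right) 2 G = -3 + 2 G \left(1783 + G\right)$)
$T{\left(-8 - 357,-184 \right)} - p{\left(449 + C \right)} = -184 - \left(-3 + 2 \left(449 - 786\right)^{2} + 3566 \left(449 - 786\right)\right) = -184 - \left(-3 + 2 \left(-337\right)^{2} + 3566 \left(-337\right)\right) = -184 - \left(-3 + 2 \cdot 113569 - 1201742\right) = -184 - \left(-3 + 227138 - 1201742\right) = -184 - -974607 = -184 + 974607 = 974423$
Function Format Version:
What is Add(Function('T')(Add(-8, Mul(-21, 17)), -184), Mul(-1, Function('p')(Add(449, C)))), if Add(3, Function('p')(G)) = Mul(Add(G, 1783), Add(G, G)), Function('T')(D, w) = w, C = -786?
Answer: 974423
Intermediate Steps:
Function('p')(G) = Add(-3, Mul(2, G, Add(1783, G))) (Function('p')(G) = Add(-3, Mul(Add(G, 1783), Add(G, G))) = Add(-3, Mul(Add(1783, G), Mul(2, G))) = Add(-3, Mul(2, G, Add(1783, G))))
Add(Function('T')(Add(-8, Mul(-21, 17)), -184), Mul(-1, Function('p')(Add(449, C)))) = Add(-184, Mul(-1, Add(-3, Mul(2, Pow(Add(449, -786), 2)), Mul(3566, Add(449, -786))))) = Add(-184, Mul(-1, Add(-3, Mul(2, Pow(-337, 2)), Mul(3566, -337)))) = Add(-184, Mul(-1, Add(-3, Mul(2, 113569), -1201742))) = Add(-184, Mul(-1, Add(-3, 227138, -1201742))) = Add(-184, Mul(-1, -974607)) = Add(-184, 974607) = 974423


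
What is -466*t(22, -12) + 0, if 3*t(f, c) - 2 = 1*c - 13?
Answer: 10718/3 ≈ 3572.7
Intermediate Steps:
t(f, c) = -11/3 + c/3 (t(f, c) = 2/3 + (1*c - 13)/3 = 2/3 + (c - 13)/3 = 2/3 + (-13 + c)/3 = 2/3 + (-13/3 + c/3) = -11/3 + c/3)
-466*t(22, -12) + 0 = -466*(-11/3 + (1/3)*(-12)) + 0 = -466*(-11/3 - 4) + 0 = -466*(-23/3) + 0 = 10718/3 + 0 = 10718/3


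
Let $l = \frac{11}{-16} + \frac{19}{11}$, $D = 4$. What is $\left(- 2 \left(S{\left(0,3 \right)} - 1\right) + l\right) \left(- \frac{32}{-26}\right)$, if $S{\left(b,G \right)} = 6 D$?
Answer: $- \frac{7913}{143} \approx -55.336$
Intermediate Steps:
$S{\left(b,G \right)} = 24$ ($S{\left(b,G \right)} = 6 \cdot 4 = 24$)
$l = \frac{183}{176}$ ($l = 11 \left(- \frac{1}{16}\right) + 19 \cdot \frac{1}{11} = - \frac{11}{16} + \frac{19}{11} = \frac{183}{176} \approx 1.0398$)
$\left(- 2 \left(S{\left(0,3 \right)} - 1\right) + l\right) \left(- \frac{32}{-26}\right) = \left(- 2 \left(24 - 1\right) + \frac{183}{176}\right) \left(- \frac{32}{-26}\right) = \left(\left(-2\right) 23 + \frac{183}{176}\right) \left(\left(-32\right) \left(- \frac{1}{26}\right)\right) = \left(-46 + \frac{183}{176}\right) \frac{16}{13} = \left(- \frac{7913}{176}\right) \frac{16}{13} = - \frac{7913}{143}$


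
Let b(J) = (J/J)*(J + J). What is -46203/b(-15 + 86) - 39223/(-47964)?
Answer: -1105255513/3405444 ≈ -324.56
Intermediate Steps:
b(J) = 2*J (b(J) = 1*(2*J) = 2*J)
-46203/b(-15 + 86) - 39223/(-47964) = -46203*1/(2*(-15 + 86)) - 39223/(-47964) = -46203/(2*71) - 39223*(-1/47964) = -46203/142 + 39223/47964 = -1105255513/3405444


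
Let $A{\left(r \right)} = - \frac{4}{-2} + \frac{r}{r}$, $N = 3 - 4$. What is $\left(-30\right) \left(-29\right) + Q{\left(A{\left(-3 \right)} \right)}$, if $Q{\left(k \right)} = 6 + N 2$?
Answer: $874$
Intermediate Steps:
$N = -1$ ($N = 3 - 4 = -1$)
$A{\left(r \right)} = 3$ ($A{\left(r \right)} = \left(-4\right) \left(- \frac{1}{2}\right) + 1 = 2 + 1 = 3$)
$Q{\left(k \right)} = 4$ ($Q{\left(k \right)} = 6 - 2 = 4$)
$\left(-30\right) \left(-29\right) + Q{\left(A{\left(-3 \right)} \right)} = \left(-30\right) \left(-29\right) + 4 = 870 + 4 = 874$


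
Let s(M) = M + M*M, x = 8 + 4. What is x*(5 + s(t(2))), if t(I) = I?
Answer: 132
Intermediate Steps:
x = 12
s(M) = M + M**2
x*(5 + s(t(2))) = 12*(5 + 2*(1 + 2)) = 12*(5 + 2*3) = 12*(5 + 6) = 12*11 = 132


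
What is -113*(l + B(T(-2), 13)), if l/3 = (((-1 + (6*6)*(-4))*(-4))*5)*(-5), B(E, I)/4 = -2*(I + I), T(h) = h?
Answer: 4939004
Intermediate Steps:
B(E, I) = -16*I (B(E, I) = 4*(-2*(I + I)) = 4*(-4*I) = -16*I)
l = -43500 (l = 3*((((-1 + (6*6)*(-4))*(-4))*5)*(-5)) = 3*((((-1 + 36*(-4))*(-4))*5)*(-5)) = 3*((((-1 - 144)*(-4))*5)*(-5)) = 3*((-145*(-4)*5)*(-5)) = 3*((580*5)*(-5)) = 3*(2900*(-5)) = 3*(-14500) = -43500)
-113*(l + B(T(-2), 13)) = -113*(-43500 - 16*13) = -113*(-43500 - 208) = -113*(-43708) = 4939004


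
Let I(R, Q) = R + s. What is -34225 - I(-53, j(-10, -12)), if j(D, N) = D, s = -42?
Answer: -34130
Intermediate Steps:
I(R, Q) = -42 + R (I(R, Q) = R - 42 = -42 + R)
-34225 - I(-53, j(-10, -12)) = -34225 - (-42 - 53) = -34225 - 1*(-95) = -34225 + 95 = -34130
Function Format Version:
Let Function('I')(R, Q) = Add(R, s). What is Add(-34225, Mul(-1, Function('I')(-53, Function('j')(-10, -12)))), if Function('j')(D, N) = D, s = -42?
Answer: -34130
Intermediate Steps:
Function('I')(R, Q) = Add(-42, R) (Function('I')(R, Q) = Add(R, -42) = Add(-42, R))
Add(-34225, Mul(-1, Function('I')(-53, Function('j')(-10, -12)))) = Add(-34225, Mul(-1, Add(-42, -53))) = Add(-34225, Mul(-1, -95)) = Add(-34225, 95) = -34130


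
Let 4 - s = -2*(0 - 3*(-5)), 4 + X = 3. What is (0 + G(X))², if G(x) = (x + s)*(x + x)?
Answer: 4356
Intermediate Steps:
X = -1 (X = -4 + 3 = -1)
s = 34 (s = 4 - (-2)*(0 - 3*(-5)) = 4 - (-2)*(0 + 15) = 4 - (-2)*15 = 4 - 1*(-30) = 4 + 30 = 34)
G(x) = 2*x*(34 + x) (G(x) = (x + 34)*(x + x) = (34 + x)*(2*x) = 2*x*(34 + x))
(0 + G(X))² = (0 + 2*(-1)*(34 - 1))² = (0 + 2*(-1)*33)² = (0 - 66)² = (-66)² = 4356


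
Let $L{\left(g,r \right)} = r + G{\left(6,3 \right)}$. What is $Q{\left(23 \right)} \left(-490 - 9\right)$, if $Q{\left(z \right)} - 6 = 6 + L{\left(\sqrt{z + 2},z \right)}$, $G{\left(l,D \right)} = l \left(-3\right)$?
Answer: $-8483$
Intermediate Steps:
$G{\left(l,D \right)} = - 3 l$
$L{\left(g,r \right)} = -18 + r$ ($L{\left(g,r \right)} = r - 18 = -18 + r$)
$Q{\left(z \right)} = -6 + z$ ($Q{\left(z \right)} = 6 + \left(6 + \left(-18 + z\right)\right) = 6 + \left(-12 + z\right) = -6 + z$)
$Q{\left(23 \right)} \left(-490 - 9\right) = \left(-6 + 23\right) \left(-490 - 9\right) = 17 \left(-499\right) = -8483$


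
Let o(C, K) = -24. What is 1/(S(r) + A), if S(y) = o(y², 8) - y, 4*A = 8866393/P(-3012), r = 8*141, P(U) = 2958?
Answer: -11832/4764071 ≈ -0.0024836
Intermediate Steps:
r = 1128
A = 8866393/11832 (A = (8866393/2958)/4 = (8866393*(1/2958))/4 = (¼)*(8866393/2958) = 8866393/11832 ≈ 749.36)
S(y) = -24 - y
1/(S(r) + A) = 1/((-24 - 1*1128) + 8866393/11832) = 1/((-24 - 1128) + 8866393/11832) = 1/(-1152 + 8866393/11832) = 1/(-4764071/11832) = -11832/4764071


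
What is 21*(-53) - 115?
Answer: -1228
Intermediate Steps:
21*(-53) - 115 = -1113 - 115 = -1228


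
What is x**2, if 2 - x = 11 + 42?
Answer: 2601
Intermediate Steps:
x = -51 (x = 2 - (11 + 42) = 2 - 1*53 = 2 - 53 = -51)
x**2 = (-51)**2 = 2601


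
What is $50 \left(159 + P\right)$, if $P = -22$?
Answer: $6850$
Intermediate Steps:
$50 \left(159 + P\right) = 50 \left(159 - 22\right) = 50 \cdot 137 = 6850$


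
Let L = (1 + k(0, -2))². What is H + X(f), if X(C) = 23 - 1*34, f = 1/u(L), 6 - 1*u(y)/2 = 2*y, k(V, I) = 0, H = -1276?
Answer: -1287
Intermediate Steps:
L = 1 (L = (1 + 0)² = 1² = 1)
u(y) = 12 - 4*y
f = ⅛ (f = 1/(12 - 4*1) = 1/(12 - 4) = 1/8 = ⅛ ≈ 0.12500)
X(C) = -11 (X(C) = 23 - 34 = -11)
H + X(f) = -1276 - 11 = -1287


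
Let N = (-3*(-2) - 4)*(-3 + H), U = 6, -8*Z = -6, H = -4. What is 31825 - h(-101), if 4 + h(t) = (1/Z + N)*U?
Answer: 31905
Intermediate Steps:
Z = 3/4 (Z = -1/8*(-6) = 3/4 ≈ 0.75000)
N = -14 (N = (-3*(-2) - 4)*(-3 - 4) = (6 - 4)*(-7) = 2*(-7) = -14)
h(t) = -80 (h(t) = -4 + (1/(3/4) - 14)*6 = -4 + (4/3 - 14)*6 = -4 - 38/3*6 = -4 - 76 = -80)
31825 - h(-101) = 31825 - 1*(-80) = 31825 + 80 = 31905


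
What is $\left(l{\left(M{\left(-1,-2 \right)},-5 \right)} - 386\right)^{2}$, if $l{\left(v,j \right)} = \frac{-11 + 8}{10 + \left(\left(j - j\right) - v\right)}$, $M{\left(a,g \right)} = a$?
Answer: $\frac{18054001}{121} \approx 1.4921 \cdot 10^{5}$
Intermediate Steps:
$l{\left(v,j \right)} = - \frac{3}{10 - v}$ ($l{\left(v,j \right)} = - \frac{3}{10 + \left(0 - v\right)} = - \frac{3}{10 - v}$)
$\left(l{\left(M{\left(-1,-2 \right)},-5 \right)} - 386\right)^{2} = \left(\frac{3}{-10 - 1} - 386\right)^{2} = \left(\frac{3}{-11} - 386\right)^{2} = \left(3 \left(- \frac{1}{11}\right) - 386\right)^{2} = \left(- \frac{3}{11} - 386\right)^{2} = \left(- \frac{4249}{11}\right)^{2} = \frac{18054001}{121}$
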